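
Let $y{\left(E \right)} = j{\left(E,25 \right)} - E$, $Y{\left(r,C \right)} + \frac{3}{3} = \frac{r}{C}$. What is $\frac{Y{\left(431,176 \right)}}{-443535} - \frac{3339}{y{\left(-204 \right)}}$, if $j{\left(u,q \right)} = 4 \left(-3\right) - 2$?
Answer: $- \frac{8688320023}{494393680} \approx -17.574$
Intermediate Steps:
$Y{\left(r,C \right)} = -1 + \frac{r}{C}$
$j{\left(u,q \right)} = -14$ ($j{\left(u,q \right)} = -12 - 2 = -14$)
$y{\left(E \right)} = -14 - E$
$\frac{Y{\left(431,176 \right)}}{-443535} - \frac{3339}{y{\left(-204 \right)}} = \frac{\frac{1}{176} \left(431 - 176\right)}{-443535} - \frac{3339}{-14 - -204} = \frac{431 - 176}{176} \left(- \frac{1}{443535}\right) - \frac{3339}{-14 + 204} = \frac{1}{176} \cdot 255 \left(- \frac{1}{443535}\right) - \frac{3339}{190} = \frac{255}{176} \left(- \frac{1}{443535}\right) - \frac{3339}{190} = - \frac{17}{5204144} - \frac{3339}{190} = - \frac{8688320023}{494393680}$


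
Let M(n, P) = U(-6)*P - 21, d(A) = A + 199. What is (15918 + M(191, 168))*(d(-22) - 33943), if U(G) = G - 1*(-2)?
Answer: -514087350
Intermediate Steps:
U(G) = 2 + G (U(G) = G + 2 = 2 + G)
d(A) = 199 + A
M(n, P) = -21 - 4*P (M(n, P) = (2 - 6)*P - 21 = -4*P - 21 = -21 - 4*P)
(15918 + M(191, 168))*(d(-22) - 33943) = (15918 + (-21 - 4*168))*((199 - 22) - 33943) = (15918 + (-21 - 672))*(177 - 33943) = (15918 - 693)*(-33766) = 15225*(-33766) = -514087350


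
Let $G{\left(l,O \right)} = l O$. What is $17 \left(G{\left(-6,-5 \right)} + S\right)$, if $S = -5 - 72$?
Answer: $-799$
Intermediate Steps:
$G{\left(l,O \right)} = O l$
$S = -77$
$17 \left(G{\left(-6,-5 \right)} + S\right) = 17 \left(\left(-5\right) \left(-6\right) - 77\right) = 17 \left(30 - 77\right) = 17 \left(-47\right) = -799$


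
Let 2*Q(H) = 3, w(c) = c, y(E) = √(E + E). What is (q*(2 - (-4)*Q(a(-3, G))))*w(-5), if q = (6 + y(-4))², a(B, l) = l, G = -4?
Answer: -1120 - 960*I*√2 ≈ -1120.0 - 1357.6*I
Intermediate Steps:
y(E) = √2*√E (y(E) = √(2*E) = √2*√E)
Q(H) = 3/2 (Q(H) = (½)*3 = 3/2)
q = (6 + 2*I*√2)² (q = (6 + √2*√(-4))² = (6 + √2*(2*I))² = (6 + 2*I*√2)² ≈ 28.0 + 33.941*I)
(q*(2 - (-4)*Q(a(-3, G))))*w(-5) = ((28 + 24*I*√2)*(2 - (-4)*3/2))*(-5) = ((28 + 24*I*√2)*(2 - 1*(-6)))*(-5) = ((28 + 24*I*√2)*(2 + 6))*(-5) = ((28 + 24*I*√2)*8)*(-5) = (224 + 192*I*√2)*(-5) = -1120 - 960*I*√2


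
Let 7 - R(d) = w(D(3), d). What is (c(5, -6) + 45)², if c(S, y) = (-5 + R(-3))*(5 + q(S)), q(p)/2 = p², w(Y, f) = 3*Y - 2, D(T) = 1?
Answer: 10000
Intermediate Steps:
w(Y, f) = -2 + 3*Y
q(p) = 2*p²
R(d) = 6 (R(d) = 7 - (-2 + 3*1) = 7 - (-2 + 3) = 7 - 1*1 = 7 - 1 = 6)
c(S, y) = 5 + 2*S² (c(S, y) = (-5 + 6)*(5 + 2*S²) = 1*(5 + 2*S²) = 5 + 2*S²)
(c(5, -6) + 45)² = ((5 + 2*5²) + 45)² = ((5 + 2*25) + 45)² = ((5 + 50) + 45)² = (55 + 45)² = 100² = 10000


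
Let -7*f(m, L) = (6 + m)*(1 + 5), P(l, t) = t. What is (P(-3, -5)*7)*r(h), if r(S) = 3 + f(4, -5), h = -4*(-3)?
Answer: 195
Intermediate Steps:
f(m, L) = -36/7 - 6*m/7 (f(m, L) = -(6 + m)*(1 + 5)/7 = -(6 + m)*6/7 = -(36 + 6*m)/7 = -36/7 - 6*m/7)
h = 12
r(S) = -39/7 (r(S) = 3 + (-36/7 - 6/7*4) = 3 + (-36/7 - 24/7) = 3 - 60/7 = -39/7)
(P(-3, -5)*7)*r(h) = -5*7*(-39/7) = -35*(-39/7) = 195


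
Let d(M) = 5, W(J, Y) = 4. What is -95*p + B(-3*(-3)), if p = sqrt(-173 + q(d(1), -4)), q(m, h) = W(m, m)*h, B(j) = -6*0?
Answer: -285*I*sqrt(21) ≈ -1306.0*I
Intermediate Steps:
B(j) = 0
q(m, h) = 4*h
p = 3*I*sqrt(21) (p = sqrt(-173 + 4*(-4)) = sqrt(-173 - 16) = sqrt(-189) = 3*I*sqrt(21) ≈ 13.748*I)
-95*p + B(-3*(-3)) = -285*I*sqrt(21) + 0 = -285*I*sqrt(21)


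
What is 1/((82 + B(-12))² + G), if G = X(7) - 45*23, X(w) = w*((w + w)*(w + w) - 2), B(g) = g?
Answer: 1/5223 ≈ 0.00019146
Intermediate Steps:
X(w) = w*(-2 + 4*w²) (X(w) = w*((2*w)*(2*w) - 2) = w*(4*w² - 2) = w*(-2 + 4*w²))
G = 323 (G = (-2*7 + 4*7³) - 45*23 = (-14 + 4*343) - 1035 = (-14 + 1372) - 1035 = 1358 - 1035 = 323)
1/((82 + B(-12))² + G) = 1/((82 - 12)² + 323) = 1/(70² + 323) = 1/(4900 + 323) = 1/5223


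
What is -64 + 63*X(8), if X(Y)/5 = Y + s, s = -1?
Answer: 2141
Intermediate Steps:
X(Y) = -5 + 5*Y (X(Y) = 5*(Y - 1) = 5*(-1 + Y) = -5 + 5*Y)
-64 + 63*X(8) = -64 + 63*(-5 + 5*8) = -64 + 63*(-5 + 40) = -64 + 63*35 = -64 + 2205 = 2141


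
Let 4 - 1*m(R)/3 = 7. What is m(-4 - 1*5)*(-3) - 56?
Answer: -29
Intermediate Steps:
m(R) = -9 (m(R) = 12 - 3*7 = 12 - 21 = -9)
m(-4 - 1*5)*(-3) - 56 = -9*(-3) - 56 = 27 - 56 = -29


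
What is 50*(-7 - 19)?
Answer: -1300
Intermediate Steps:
50*(-7 - 19) = 50*(-26) = -1300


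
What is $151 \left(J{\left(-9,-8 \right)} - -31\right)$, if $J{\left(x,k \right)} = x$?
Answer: $3322$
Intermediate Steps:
$151 \left(J{\left(-9,-8 \right)} - -31\right) = 151 \left(-9 - -31\right) = 151 \left(-9 + 31\right) = 151 \cdot 22 = 3322$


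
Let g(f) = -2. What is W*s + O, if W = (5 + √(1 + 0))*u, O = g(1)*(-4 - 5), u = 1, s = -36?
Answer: -198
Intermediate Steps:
O = 18 (O = -2*(-4 - 5) = -2*(-9) = 18)
W = 6 (W = (5 + √(1 + 0))*1 = (5 + √1)*1 = (5 + 1)*1 = 6*1 = 6)
W*s + O = 6*(-36) + 18 = -216 + 18 = -198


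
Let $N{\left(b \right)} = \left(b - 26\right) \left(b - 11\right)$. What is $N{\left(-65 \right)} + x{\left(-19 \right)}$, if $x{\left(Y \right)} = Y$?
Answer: $6897$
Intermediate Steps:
$N{\left(b \right)} = \left(-26 + b\right) \left(-11 + b\right)$
$N{\left(-65 \right)} + x{\left(-19 \right)} = \left(286 + \left(-65\right)^{2} - -2405\right) - 19 = \left(286 + 4225 + 2405\right) - 19 = 6916 - 19 = 6897$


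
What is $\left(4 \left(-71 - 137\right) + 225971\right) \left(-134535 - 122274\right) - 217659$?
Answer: $-57817939110$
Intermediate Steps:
$\left(4 \left(-71 - 137\right) + 225971\right) \left(-134535 - 122274\right) - 217659 = \left(4 \left(-208\right) + 225971\right) \left(-256809\right) - 217659 = \left(-832 + 225971\right) \left(-256809\right) - 217659 = 225139 \left(-256809\right) - 217659 = -57817721451 - 217659 = -57817939110$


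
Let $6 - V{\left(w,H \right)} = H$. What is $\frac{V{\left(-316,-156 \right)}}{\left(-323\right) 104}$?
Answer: $- \frac{81}{16796} \approx -0.0048226$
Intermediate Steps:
$V{\left(w,H \right)} = 6 - H$
$\frac{V{\left(-316,-156 \right)}}{\left(-323\right) 104} = \frac{6 - -156}{\left(-323\right) 104} = \frac{6 + 156}{-33592} = 162 \left(- \frac{1}{33592}\right) = - \frac{81}{16796}$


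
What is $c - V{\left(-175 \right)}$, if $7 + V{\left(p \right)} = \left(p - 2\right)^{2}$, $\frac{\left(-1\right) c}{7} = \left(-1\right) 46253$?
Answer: $292449$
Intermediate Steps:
$c = 323771$ ($c = - 7 \left(\left(-1\right) 46253\right) = \left(-7\right) \left(-46253\right) = 323771$)
$V{\left(p \right)} = -7 + \left(-2 + p\right)^{2}$ ($V{\left(p \right)} = -7 + \left(p - 2\right)^{2} = -7 + \left(-2 + p\right)^{2}$)
$c - V{\left(-175 \right)} = 323771 - \left(-7 + \left(-2 - 175\right)^{2}\right) = 323771 - \left(-7 + \left(-177\right)^{2}\right) = 323771 - \left(-7 + 31329\right) = 323771 - 31322 = 292449$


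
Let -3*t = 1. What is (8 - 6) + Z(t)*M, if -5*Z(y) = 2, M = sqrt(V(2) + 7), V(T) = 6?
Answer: 2 - 2*sqrt(13)/5 ≈ 0.55778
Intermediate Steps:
t = -1/3 (t = -1/3*1 = -1/3 ≈ -0.33333)
M = sqrt(13) (M = sqrt(6 + 7) = sqrt(13) ≈ 3.6056)
Z(y) = -2/5 (Z(y) = -1/5*2 = -2/5)
(8 - 6) + Z(t)*M = (8 - 6) - 2*sqrt(13)/5 = 2 - 2*sqrt(13)/5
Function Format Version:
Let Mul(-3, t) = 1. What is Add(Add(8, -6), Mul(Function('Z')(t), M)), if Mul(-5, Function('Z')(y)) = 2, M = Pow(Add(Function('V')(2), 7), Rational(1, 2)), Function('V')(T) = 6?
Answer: Add(2, Mul(Rational(-2, 5), Pow(13, Rational(1, 2)))) ≈ 0.55778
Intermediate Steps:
t = Rational(-1, 3) (t = Mul(Rational(-1, 3), 1) = Rational(-1, 3) ≈ -0.33333)
M = Pow(13, Rational(1, 2)) (M = Pow(Add(6, 7), Rational(1, 2)) = Pow(13, Rational(1, 2)) ≈ 3.6056)
Function('Z')(y) = Rational(-2, 5) (Function('Z')(y) = Mul(Rational(-1, 5), 2) = Rational(-2, 5))
Add(Add(8, -6), Mul(Function('Z')(t), M)) = Add(Add(8, -6), Mul(Rational(-2, 5), Pow(13, Rational(1, 2)))) = Add(2, Mul(Rational(-2, 5), Pow(13, Rational(1, 2))))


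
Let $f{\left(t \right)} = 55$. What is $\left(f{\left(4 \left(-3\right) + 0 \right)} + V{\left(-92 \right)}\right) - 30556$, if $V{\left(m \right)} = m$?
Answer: $-30593$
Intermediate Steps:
$\left(f{\left(4 \left(-3\right) + 0 \right)} + V{\left(-92 \right)}\right) - 30556 = \left(55 - 92\right) - 30556 = -37 - 30556 = -30593$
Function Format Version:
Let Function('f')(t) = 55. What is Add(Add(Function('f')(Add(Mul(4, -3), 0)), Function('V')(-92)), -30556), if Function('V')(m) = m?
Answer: -30593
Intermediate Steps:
Add(Add(Function('f')(Add(Mul(4, -3), 0)), Function('V')(-92)), -30556) = Add(Add(55, -92), -30556) = Add(-37, -30556) = -30593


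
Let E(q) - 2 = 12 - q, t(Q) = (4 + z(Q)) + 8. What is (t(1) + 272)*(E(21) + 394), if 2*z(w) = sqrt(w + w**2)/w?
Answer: 109908 + 387*sqrt(2)/2 ≈ 1.1018e+5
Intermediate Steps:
z(w) = sqrt(w + w**2)/(2*w) (z(w) = (sqrt(w + w**2)/w)/2 = sqrt(w + w**2)/(2*w))
t(Q) = 12 + sqrt(Q*(1 + Q))/(2*Q) (t(Q) = (4 + sqrt(Q*(1 + Q))/(2*Q)) + 8 = 12 + sqrt(Q*(1 + Q))/(2*Q))
E(q) = 14 - q (E(q) = 2 + (12 - q) = 14 - q)
(t(1) + 272)*(E(21) + 394) = ((12 + (1/2)*sqrt(1 + 1**2)/1) + 272)*((14 - 1*21) + 394) = ((12 + (1/2)*1*sqrt(1 + 1)) + 272)*((14 - 21) + 394) = ((12 + (1/2)*1*sqrt(2)) + 272)*(-7 + 394) = ((12 + sqrt(2)/2) + 272)*387 = (284 + sqrt(2)/2)*387 = 109908 + 387*sqrt(2)/2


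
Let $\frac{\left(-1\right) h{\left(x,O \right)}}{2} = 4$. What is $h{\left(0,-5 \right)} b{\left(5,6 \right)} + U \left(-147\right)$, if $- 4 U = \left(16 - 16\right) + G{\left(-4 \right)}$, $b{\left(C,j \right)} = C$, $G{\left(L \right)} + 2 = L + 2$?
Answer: $-187$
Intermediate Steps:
$G{\left(L \right)} = L$ ($G{\left(L \right)} = -2 + \left(L + 2\right) = -2 + \left(2 + L\right) = L$)
$h{\left(x,O \right)} = -8$ ($h{\left(x,O \right)} = \left(-2\right) 4 = -8$)
$U = 1$ ($U = - \frac{\left(16 - 16\right) - 4}{4} = - \frac{0 - 4}{4} = \left(- \frac{1}{4}\right) \left(-4\right) = 1$)
$h{\left(0,-5 \right)} b{\left(5,6 \right)} + U \left(-147\right) = \left(-8\right) 5 + 1 \left(-147\right) = -40 - 147 = -187$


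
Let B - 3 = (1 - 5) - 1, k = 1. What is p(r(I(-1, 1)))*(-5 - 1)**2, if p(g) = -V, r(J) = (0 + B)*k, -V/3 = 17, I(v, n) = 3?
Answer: 1836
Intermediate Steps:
B = -2 (B = 3 + ((1 - 5) - 1) = 3 + (-4 - 1) = 3 - 5 = -2)
V = -51 (V = -3*17 = -51)
r(J) = -2 (r(J) = (0 - 2)*1 = -2*1 = -2)
p(g) = 51 (p(g) = -1*(-51) = 51)
p(r(I(-1, 1)))*(-5 - 1)**2 = 51*(-5 - 1)**2 = 51*(-6)**2 = 51*36 = 1836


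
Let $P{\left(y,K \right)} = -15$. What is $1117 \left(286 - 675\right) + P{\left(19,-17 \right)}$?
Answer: $-434528$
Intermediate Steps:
$1117 \left(286 - 675\right) + P{\left(19,-17 \right)} = 1117 \left(286 - 675\right) - 15 = 1117 \left(-389\right) - 15 = -434513 - 15 = -434528$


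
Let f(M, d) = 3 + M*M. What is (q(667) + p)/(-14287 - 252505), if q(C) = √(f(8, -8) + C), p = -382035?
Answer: 382035/266792 - √734/266792 ≈ 1.4319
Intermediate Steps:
f(M, d) = 3 + M²
q(C) = √(67 + C) (q(C) = √((3 + 8²) + C) = √((3 + 64) + C) = √(67 + C))
(q(667) + p)/(-14287 - 252505) = (√(67 + 667) - 382035)/(-14287 - 252505) = (√734 - 382035)/(-266792) = (-382035 + √734)*(-1/266792) = 382035/266792 - √734/266792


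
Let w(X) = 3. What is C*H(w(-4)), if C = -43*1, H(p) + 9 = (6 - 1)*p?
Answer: -258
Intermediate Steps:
H(p) = -9 + 5*p (H(p) = -9 + (6 - 1)*p = -9 + 5*p)
C = -43
C*H(w(-4)) = -43*(-9 + 5*3) = -43*(-9 + 15) = -43*6 = -258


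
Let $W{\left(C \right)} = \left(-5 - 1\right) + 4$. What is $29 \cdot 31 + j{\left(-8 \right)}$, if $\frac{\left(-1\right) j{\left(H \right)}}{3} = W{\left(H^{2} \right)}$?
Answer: $905$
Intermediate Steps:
$W{\left(C \right)} = -2$ ($W{\left(C \right)} = -6 + 4 = -2$)
$j{\left(H \right)} = 6$ ($j{\left(H \right)} = \left(-3\right) \left(-2\right) = 6$)
$29 \cdot 31 + j{\left(-8 \right)} = 29 \cdot 31 + 6 = 899 + 6 = 905$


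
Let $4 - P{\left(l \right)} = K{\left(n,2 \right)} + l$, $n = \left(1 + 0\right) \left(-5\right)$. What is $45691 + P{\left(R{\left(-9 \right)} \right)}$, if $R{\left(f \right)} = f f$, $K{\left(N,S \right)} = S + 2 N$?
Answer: $45622$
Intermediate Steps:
$n = -5$ ($n = 1 \left(-5\right) = -5$)
$R{\left(f \right)} = f^{2}$
$P{\left(l \right)} = 12 - l$ ($P{\left(l \right)} = 4 - \left(\left(2 + 2 \left(-5\right)\right) + l\right) = 4 - \left(\left(2 - 10\right) + l\right) = 4 - \left(-8 + l\right) = 12 - l$)
$45691 + P{\left(R{\left(-9 \right)} \right)} = 45691 + \left(12 - \left(-9\right)^{2}\right) = 45691 + \left(12 - 81\right) = 45691 - 69 = 45622$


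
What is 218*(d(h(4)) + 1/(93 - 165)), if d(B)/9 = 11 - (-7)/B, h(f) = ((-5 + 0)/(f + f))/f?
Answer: -11937353/180 ≈ -66319.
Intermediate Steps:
h(f) = -5/(2*f²) (h(f) = (-5*1/(2*f))/f = (-5/(2*f))/f = -5/(2*f²))
d(B) = 99 + 63/B (d(B) = 9*(11 - (-7)/B) = 9*(11 + 7/B) = 99 + 63/B)
218*(d(h(4)) + 1/(93 - 165)) = 218*((99 + 63/((-5/2/4²))) + 1/(93 - 165)) = 218*((99 + 63/((-5/2*1/16))) + 1/(-72)) = 218*((99 + 63/(-5/32)) - 1/72) = 218*((99 + 63*(-32/5)) - 1/72) = 218*((99 - 2016/5) - 1/72) = 218*(-1521/5 - 1/72) = 218*(-109517/360) = -11937353/180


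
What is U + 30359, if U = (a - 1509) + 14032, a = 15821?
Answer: 58703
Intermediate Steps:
U = 28344 (U = (15821 - 1509) + 14032 = 14312 + 14032 = 28344)
U + 30359 = 28344 + 30359 = 58703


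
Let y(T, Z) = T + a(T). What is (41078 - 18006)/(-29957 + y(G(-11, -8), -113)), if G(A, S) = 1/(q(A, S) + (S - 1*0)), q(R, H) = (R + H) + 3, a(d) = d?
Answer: -39552/51355 ≈ -0.77017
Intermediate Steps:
q(R, H) = 3 + H + R (q(R, H) = (H + R) + 3 = 3 + H + R)
G(A, S) = 1/(3 + A + 2*S) (G(A, S) = 1/((3 + S + A) + (S - 1*0)) = 1/((3 + A + S) + (S + 0)) = 1/((3 + A + S) + S) = 1/(3 + A + 2*S))
y(T, Z) = 2*T (y(T, Z) = T + T = 2*T)
(41078 - 18006)/(-29957 + y(G(-11, -8), -113)) = (41078 - 18006)/(-29957 + 2/(3 - 11 + 2*(-8))) = 23072/(-29957 + 2/(3 - 11 - 16)) = 23072/(-29957 + 2/(-24)) = 23072/(-29957 + 2*(-1/24)) = 23072/(-29957 - 1/12) = 23072/(-359485/12) = 23072*(-12/359485) = -39552/51355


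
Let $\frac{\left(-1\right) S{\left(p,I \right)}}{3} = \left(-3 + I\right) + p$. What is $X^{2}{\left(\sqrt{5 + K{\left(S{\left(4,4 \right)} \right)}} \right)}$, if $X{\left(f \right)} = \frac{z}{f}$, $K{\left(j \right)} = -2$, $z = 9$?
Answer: $27$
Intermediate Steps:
$S{\left(p,I \right)} = 9 - 3 I - 3 p$ ($S{\left(p,I \right)} = - 3 \left(\left(-3 + I\right) + p\right) = - 3 \left(-3 + I + p\right) = 9 - 3 I - 3 p$)
$X{\left(f \right)} = \frac{9}{f}$
$X^{2}{\left(\sqrt{5 + K{\left(S{\left(4,4 \right)} \right)}} \right)} = \left(\frac{9}{\sqrt{5 - 2}}\right)^{2} = \left(\frac{9}{\sqrt{3}}\right)^{2} = \left(9 \frac{\sqrt{3}}{3}\right)^{2} = \left(3 \sqrt{3}\right)^{2} = 27$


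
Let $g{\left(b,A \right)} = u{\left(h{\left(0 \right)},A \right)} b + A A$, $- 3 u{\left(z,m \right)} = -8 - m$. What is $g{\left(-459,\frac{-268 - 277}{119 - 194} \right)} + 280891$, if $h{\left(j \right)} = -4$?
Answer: $\frac{62686801}{225} \approx 2.7861 \cdot 10^{5}$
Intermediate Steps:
$u{\left(z,m \right)} = \frac{8}{3} + \frac{m}{3}$ ($u{\left(z,m \right)} = - \frac{-8 - m}{3} = \frac{8}{3} + \frac{m}{3}$)
$g{\left(b,A \right)} = A^{2} + b \left(\frac{8}{3} + \frac{A}{3}\right)$ ($g{\left(b,A \right)} = \left(\frac{8}{3} + \frac{A}{3}\right) b + A A = b \left(\frac{8}{3} + \frac{A}{3}\right) + A^{2} = A^{2} + b \left(\frac{8}{3} + \frac{A}{3}\right)$)
$g{\left(-459,\frac{-268 - 277}{119 - 194} \right)} + 280891 = \left(\left(\frac{-268 - 277}{119 - 194}\right)^{2} + \frac{1}{3} \left(-459\right) \left(8 + \frac{-268 - 277}{119 - 194}\right)\right) + 280891 = \left(\left(- \frac{545}{-75}\right)^{2} + \frac{1}{3} \left(-459\right) \left(8 - \frac{545}{-75}\right)\right) + 280891 = \left(\left(\left(-545\right) \left(- \frac{1}{75}\right)\right)^{2} + \frac{1}{3} \left(-459\right) \left(8 - - \frac{109}{15}\right)\right) + 280891 = \left(\left(\frac{109}{15}\right)^{2} + \frac{1}{3} \left(-459\right) \left(8 + \frac{109}{15}\right)\right) + 280891 = \left(\frac{11881}{225} + \frac{1}{3} \left(-459\right) \frac{229}{15}\right) + 280891 = \left(\frac{11881}{225} - \frac{11679}{5}\right) + 280891 = - \frac{513674}{225} + 280891 = \frac{62686801}{225}$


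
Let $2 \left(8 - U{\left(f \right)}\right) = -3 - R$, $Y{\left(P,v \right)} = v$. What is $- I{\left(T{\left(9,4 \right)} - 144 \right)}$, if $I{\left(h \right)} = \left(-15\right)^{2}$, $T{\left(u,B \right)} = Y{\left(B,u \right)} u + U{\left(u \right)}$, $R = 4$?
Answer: $-225$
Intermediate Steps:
$U{\left(f \right)} = \frac{23}{2}$ ($U{\left(f \right)} = 8 - \frac{-3 - 4}{2} = 8 - - \frac{7}{2} = 8 + \frac{7}{2} = \frac{23}{2}$)
$T{\left(u,B \right)} = \frac{23}{2} + u^{2}$ ($T{\left(u,B \right)} = u u + \frac{23}{2} = u^{2} + \frac{23}{2} = \frac{23}{2} + u^{2}$)
$I{\left(h \right)} = 225$
$- I{\left(T{\left(9,4 \right)} - 144 \right)} = \left(-1\right) 225 = -225$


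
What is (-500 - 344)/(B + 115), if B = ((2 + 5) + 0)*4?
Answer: -844/143 ≈ -5.9021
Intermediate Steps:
B = 28 (B = (7 + 0)*4 = 7*4 = 28)
(-500 - 344)/(B + 115) = (-500 - 344)/(28 + 115) = -844/143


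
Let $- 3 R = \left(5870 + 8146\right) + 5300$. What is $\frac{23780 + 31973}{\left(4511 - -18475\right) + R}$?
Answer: $\frac{167259}{49642} \approx 3.3693$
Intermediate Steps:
$R = - \frac{19316}{3}$ ($R = - \frac{\left(5870 + 8146\right) + 5300}{3} = - \frac{14016 + 5300}{3} = \left(- \frac{1}{3}\right) 19316 = - \frac{19316}{3} \approx -6438.7$)
$\frac{23780 + 31973}{\left(4511 - -18475\right) + R} = \frac{23780 + 31973}{\left(4511 - -18475\right) - \frac{19316}{3}} = \frac{55753}{\left(4511 + 18475\right) - \frac{19316}{3}} = \frac{55753}{22986 - \frac{19316}{3}} = \frac{55753}{\frac{49642}{3}} = 55753 \cdot \frac{3}{49642} = \frac{167259}{49642}$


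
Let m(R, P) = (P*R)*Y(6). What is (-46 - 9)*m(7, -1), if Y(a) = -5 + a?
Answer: 385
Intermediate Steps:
m(R, P) = P*R (m(R, P) = (P*R)*(-5 + 6) = (P*R)*1 = P*R)
(-46 - 9)*m(7, -1) = (-46 - 9)*(-1*7) = -55*(-7) = 385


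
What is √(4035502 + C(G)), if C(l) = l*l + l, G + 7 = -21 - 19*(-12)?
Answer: √4075702 ≈ 2018.8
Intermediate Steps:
G = 200 (G = -7 + (-21 - 19*(-12)) = -7 + (-21 + 228) = -7 + 207 = 200)
C(l) = l + l² (C(l) = l² + l = l + l²)
√(4035502 + C(G)) = √(4035502 + 200*(1 + 200)) = √(4035502 + 200*201) = √(4035502 + 40200) = √4075702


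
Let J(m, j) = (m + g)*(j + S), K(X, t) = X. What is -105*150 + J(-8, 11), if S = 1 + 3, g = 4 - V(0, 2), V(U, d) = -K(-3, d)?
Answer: -15855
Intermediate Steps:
V(U, d) = 3 (V(U, d) = -1*(-3) = 3)
g = 1 (g = 4 - 1*3 = 4 - 3 = 1)
S = 4
J(m, j) = (1 + m)*(4 + j) (J(m, j) = (m + 1)*(j + 4) = (1 + m)*(4 + j))
-105*150 + J(-8, 11) = -105*150 + (4 + 11 + 4*(-8) + 11*(-8)) = -15750 + (4 + 11 - 32 - 88) = -15750 - 105 = -15855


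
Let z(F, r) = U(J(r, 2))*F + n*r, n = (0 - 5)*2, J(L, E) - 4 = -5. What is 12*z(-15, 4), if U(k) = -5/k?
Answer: -1380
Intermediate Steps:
J(L, E) = -1 (J(L, E) = 4 - 5 = -1)
n = -10 (n = -5*2 = -10)
z(F, r) = -10*r + 5*F (z(F, r) = (-5/(-1))*F - 10*r = (-5*(-1))*F - 10*r = 5*F - 10*r = -10*r + 5*F)
12*z(-15, 4) = 12*(-10*4 + 5*(-15)) = 12*(-40 - 75) = 12*(-115) = -1380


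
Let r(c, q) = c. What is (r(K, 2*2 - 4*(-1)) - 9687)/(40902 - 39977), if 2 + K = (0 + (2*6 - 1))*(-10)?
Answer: -9799/925 ≈ -10.594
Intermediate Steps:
K = -112 (K = -2 + (0 + (2*6 - 1))*(-10) = -2 + (0 + (12 - 1))*(-10) = -2 + (0 + 11)*(-10) = -2 + 11*(-10) = -2 - 110 = -112)
(r(K, 2*2 - 4*(-1)) - 9687)/(40902 - 39977) = (-112 - 9687)/(40902 - 39977) = -9799/925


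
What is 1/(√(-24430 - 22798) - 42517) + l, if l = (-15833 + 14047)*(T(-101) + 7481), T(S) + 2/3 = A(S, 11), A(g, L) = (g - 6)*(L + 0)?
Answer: -6783706448869219/602580839 - 2*I*√11807/1807742517 ≈ -1.1258e+7 - 1.2022e-7*I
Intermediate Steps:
A(g, L) = L*(-6 + g) (A(g, L) = (-6 + g)*L = L*(-6 + g))
T(S) = -200/3 + 11*S (T(S) = -⅔ + 11*(-6 + S) = -⅔ + (-66 + 11*S) = -200/3 + 11*S)
l = -33773260/3 (l = (-15833 + 14047)*((-200/3 + 11*(-101)) + 7481) = -1786*((-200/3 - 1111) + 7481) = -1786*(-3533/3 + 7481) = -1786*18910/3 = -33773260/3 ≈ -1.1258e+7)
1/(√(-24430 - 22798) - 42517) + l = 1/(√(-24430 - 22798) - 42517) - 33773260/3 = 1/(√(-47228) - 42517) - 33773260/3 = 1/(2*I*√11807 - 42517) - 33773260/3 = 1/(-42517 + 2*I*√11807) - 33773260/3 = -33773260/3 + 1/(-42517 + 2*I*√11807)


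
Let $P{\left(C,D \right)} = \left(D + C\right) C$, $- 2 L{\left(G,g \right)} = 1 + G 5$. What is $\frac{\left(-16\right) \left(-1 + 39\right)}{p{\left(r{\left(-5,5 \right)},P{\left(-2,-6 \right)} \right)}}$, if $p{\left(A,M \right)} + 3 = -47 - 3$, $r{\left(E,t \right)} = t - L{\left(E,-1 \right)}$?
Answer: $\frac{608}{53} \approx 11.472$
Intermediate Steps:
$L{\left(G,g \right)} = - \frac{1}{2} - \frac{5 G}{2}$ ($L{\left(G,g \right)} = - \frac{1 + G 5}{2} = - \frac{1 + 5 G}{2} = - \frac{1}{2} - \frac{5 G}{2}$)
$P{\left(C,D \right)} = C \left(C + D\right)$ ($P{\left(C,D \right)} = \left(C + D\right) C = C \left(C + D\right)$)
$r{\left(E,t \right)} = \frac{1}{2} + t + \frac{5 E}{2}$ ($r{\left(E,t \right)} = t - \left(- \frac{1}{2} - \frac{5 E}{2}\right) = t + \left(\frac{1}{2} + \frac{5 E}{2}\right) = \frac{1}{2} + t + \frac{5 E}{2}$)
$p{\left(A,M \right)} = -53$ ($p{\left(A,M \right)} = -3 - 50 = -53$)
$\frac{\left(-16\right) \left(-1 + 39\right)}{p{\left(r{\left(-5,5 \right)},P{\left(-2,-6 \right)} \right)}} = \frac{\left(-16\right) \left(-1 + 39\right)}{-53} = \left(-16\right) 38 \left(- \frac{1}{53}\right) = \left(-608\right) \left(- \frac{1}{53}\right) = \frac{608}{53}$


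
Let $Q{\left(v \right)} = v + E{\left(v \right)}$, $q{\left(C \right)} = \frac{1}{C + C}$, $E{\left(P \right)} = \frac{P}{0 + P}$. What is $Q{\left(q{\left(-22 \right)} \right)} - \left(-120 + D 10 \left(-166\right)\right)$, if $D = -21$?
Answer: $- \frac{1528517}{44} \approx -34739.0$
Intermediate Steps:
$E{\left(P \right)} = 1$ ($E{\left(P \right)} = \frac{P}{P} = 1$)
$q{\left(C \right)} = \frac{1}{2 C}$
$Q{\left(v \right)} = 1 + v$ ($Q{\left(v \right)} = v + 1 = 1 + v$)
$Q{\left(q{\left(-22 \right)} \right)} - \left(-120 + D 10 \left(-166\right)\right) = \left(1 + \frac{1}{2 \left(-22\right)}\right) - \left(-120 + \left(-21\right) 10 \left(-166\right)\right) = \left(1 + \frac{1}{2} \left(- \frac{1}{22}\right)\right) - \left(-120 - -34860\right) = \left(1 - \frac{1}{44}\right) - \left(-120 + 34860\right) = \frac{43}{44} - 34740 = - \frac{1528517}{44}$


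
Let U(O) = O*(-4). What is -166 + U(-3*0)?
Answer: -166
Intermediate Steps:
U(O) = -4*O
-166 + U(-3*0) = -166 - (-12)*0 = -166 - 4*0 = -166 + 0 = -166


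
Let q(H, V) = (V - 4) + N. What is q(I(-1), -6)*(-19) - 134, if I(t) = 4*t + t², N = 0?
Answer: 56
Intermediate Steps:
I(t) = t² + 4*t
q(H, V) = -4 + V (q(H, V) = (V - 4) + 0 = (-4 + V) + 0 = -4 + V)
q(I(-1), -6)*(-19) - 134 = (-4 - 6)*(-19) - 134 = -10*(-19) - 134 = 190 - 134 = 56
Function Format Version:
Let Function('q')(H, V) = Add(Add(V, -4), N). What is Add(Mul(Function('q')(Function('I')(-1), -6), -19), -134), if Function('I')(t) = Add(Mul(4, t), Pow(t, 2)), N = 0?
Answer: 56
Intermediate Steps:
Function('I')(t) = Add(Pow(t, 2), Mul(4, t))
Function('q')(H, V) = Add(-4, V) (Function('q')(H, V) = Add(Add(V, -4), 0) = Add(Add(-4, V), 0) = Add(-4, V))
Add(Mul(Function('q')(Function('I')(-1), -6), -19), -134) = Add(Mul(Add(-4, -6), -19), -134) = Add(Mul(-10, -19), -134) = Add(190, -134) = 56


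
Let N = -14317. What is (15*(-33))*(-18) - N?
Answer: 23227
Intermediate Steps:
(15*(-33))*(-18) - N = (15*(-33))*(-18) - 1*(-14317) = -495*(-18) + 14317 = 8910 + 14317 = 23227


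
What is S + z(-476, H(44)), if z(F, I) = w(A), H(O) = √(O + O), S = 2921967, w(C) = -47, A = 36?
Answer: 2921920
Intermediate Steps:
H(O) = √2*√O (H(O) = √(2*O) = √2*√O)
z(F, I) = -47
S + z(-476, H(44)) = 2921967 - 47 = 2921920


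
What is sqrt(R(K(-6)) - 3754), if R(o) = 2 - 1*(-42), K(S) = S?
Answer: I*sqrt(3710) ≈ 60.91*I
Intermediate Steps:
R(o) = 44 (R(o) = 2 + 42 = 44)
sqrt(R(K(-6)) - 3754) = sqrt(44 - 3754) = sqrt(-3710) = I*sqrt(3710)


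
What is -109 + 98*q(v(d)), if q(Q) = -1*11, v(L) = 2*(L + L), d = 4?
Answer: -1187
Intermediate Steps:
v(L) = 4*L (v(L) = 2*(2*L) = 4*L)
q(Q) = -11
-109 + 98*q(v(d)) = -109 + 98*(-11) = -109 - 1078 = -1187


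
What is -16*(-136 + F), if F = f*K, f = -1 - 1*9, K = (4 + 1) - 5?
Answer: 2176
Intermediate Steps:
K = 0 (K = 5 - 5 = 0)
f = -10 (f = -1 - 9 = -10)
F = 0 (F = -10*0 = 0)
-16*(-136 + F) = -16*(-136 + 0) = -16*(-136) = 2176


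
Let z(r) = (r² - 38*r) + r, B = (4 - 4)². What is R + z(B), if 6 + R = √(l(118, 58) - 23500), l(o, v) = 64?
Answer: -6 + 6*I*√651 ≈ -6.0 + 153.09*I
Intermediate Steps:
B = 0 (B = 0² = 0)
z(r) = r² - 37*r
R = -6 + 6*I*√651 (R = -6 + √(64 - 23500) = -6 + √(-23436) = -6 + 6*I*√651 ≈ -6.0 + 153.09*I)
R + z(B) = (-6 + 6*I*√651) + 0*(-37 + 0) = (-6 + 6*I*√651) + 0*(-37) = (-6 + 6*I*√651) + 0 = -6 + 6*I*√651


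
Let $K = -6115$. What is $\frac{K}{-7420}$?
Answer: $\frac{1223}{1484} \approx 0.82412$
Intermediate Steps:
$\frac{K}{-7420} = - \frac{6115}{-7420} = \left(-6115\right) \left(- \frac{1}{7420}\right) = \frac{1223}{1484}$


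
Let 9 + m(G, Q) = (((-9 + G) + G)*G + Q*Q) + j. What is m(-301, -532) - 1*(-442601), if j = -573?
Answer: 908954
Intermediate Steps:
m(G, Q) = -582 + Q² + G*(-9 + 2*G) (m(G, Q) = -9 + ((((-9 + G) + G)*G + Q*Q) - 573) = -9 + (((-9 + 2*G)*G + Q²) - 573) = -9 + ((G*(-9 + 2*G) + Q²) - 573) = -9 + ((Q² + G*(-9 + 2*G)) - 573) = -9 + (-573 + Q² + G*(-9 + 2*G)) = -582 + Q² + G*(-9 + 2*G))
m(-301, -532) - 1*(-442601) = (-582 + (-532)² - 9*(-301) + 2*(-301)²) - 1*(-442601) = (-582 + 283024 + 2709 + 2*90601) + 442601 = (-582 + 283024 + 2709 + 181202) + 442601 = 466353 + 442601 = 908954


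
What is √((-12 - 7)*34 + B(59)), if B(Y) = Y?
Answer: I*√587 ≈ 24.228*I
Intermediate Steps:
√((-12 - 7)*34 + B(59)) = √((-12 - 7)*34 + 59) = √(-19*34 + 59) = √(-646 + 59) = √(-587) = I*√587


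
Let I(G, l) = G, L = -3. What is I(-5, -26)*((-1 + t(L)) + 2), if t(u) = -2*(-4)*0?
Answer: -5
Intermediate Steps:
t(u) = 0 (t(u) = 8*0 = 0)
I(-5, -26)*((-1 + t(L)) + 2) = -5*((-1 + 0) + 2) = -5*(-1 + 2) = -5*1 = -5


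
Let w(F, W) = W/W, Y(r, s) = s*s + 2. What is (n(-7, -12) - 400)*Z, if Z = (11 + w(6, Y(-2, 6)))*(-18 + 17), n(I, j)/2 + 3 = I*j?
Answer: 2856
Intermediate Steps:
Y(r, s) = 2 + s² (Y(r, s) = s² + 2 = 2 + s²)
w(F, W) = 1
n(I, j) = -6 + 2*I*j (n(I, j) = -6 + 2*(I*j) = -6 + 2*I*j)
Z = -12 (Z = (11 + 1)*(-18 + 17) = 12*(-1) = -12)
(n(-7, -12) - 400)*Z = ((-6 + 2*(-7)*(-12)) - 400)*(-12) = ((-6 + 168) - 400)*(-12) = (162 - 400)*(-12) = -238*(-12) = 2856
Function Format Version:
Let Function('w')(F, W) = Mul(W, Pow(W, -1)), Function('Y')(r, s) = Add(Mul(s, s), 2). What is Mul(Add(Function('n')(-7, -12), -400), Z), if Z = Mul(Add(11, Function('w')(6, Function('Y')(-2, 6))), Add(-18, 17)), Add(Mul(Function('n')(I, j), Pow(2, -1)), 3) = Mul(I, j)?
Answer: 2856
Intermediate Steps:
Function('Y')(r, s) = Add(2, Pow(s, 2)) (Function('Y')(r, s) = Add(Pow(s, 2), 2) = Add(2, Pow(s, 2)))
Function('w')(F, W) = 1
Function('n')(I, j) = Add(-6, Mul(2, I, j)) (Function('n')(I, j) = Add(-6, Mul(2, Mul(I, j))) = Add(-6, Mul(2, I, j)))
Z = -12 (Z = Mul(Add(11, 1), Add(-18, 17)) = Mul(12, -1) = -12)
Mul(Add(Function('n')(-7, -12), -400), Z) = Mul(Add(Add(-6, Mul(2, -7, -12)), -400), -12) = Mul(Add(Add(-6, 168), -400), -12) = Mul(Add(162, -400), -12) = Mul(-238, -12) = 2856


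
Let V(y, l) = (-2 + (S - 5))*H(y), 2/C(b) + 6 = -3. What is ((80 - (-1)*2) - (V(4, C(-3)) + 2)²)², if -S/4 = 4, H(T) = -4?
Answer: 76632516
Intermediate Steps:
C(b) = -2/9 (C(b) = 2/(-6 - 3) = 2/(-9) = 2*(-⅑) = -2/9)
S = -16 (S = -4*4 = -16)
V(y, l) = 92 (V(y, l) = (-2 + (-16 - 5))*(-4) = (-2 - 21)*(-4) = -23*(-4) = 92)
((80 - (-1)*2) - (V(4, C(-3)) + 2)²)² = ((80 - (-1)*2) - (92 + 2)²)² = ((80 - 1*(-2)) - 1*94²)² = ((80 + 2) - 1*8836)² = (82 - 8836)² = (-8754)² = 76632516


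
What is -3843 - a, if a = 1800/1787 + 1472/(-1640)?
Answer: -1407865597/366335 ≈ -3843.1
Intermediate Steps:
a = 40192/366335 (a = 1800*(1/1787) + 1472*(-1/1640) = 1800/1787 - 184/205 = 40192/366335 ≈ 0.10971)
-3843 - a = -3843 - 1*40192/366335 = -3843 - 40192/366335 = -1407865597/366335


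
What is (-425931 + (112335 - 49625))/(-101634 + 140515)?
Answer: -363221/38881 ≈ -9.3419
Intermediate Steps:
(-425931 + (112335 - 49625))/(-101634 + 140515) = (-425931 + 62710)/38881 = -363221*1/38881 = -363221/38881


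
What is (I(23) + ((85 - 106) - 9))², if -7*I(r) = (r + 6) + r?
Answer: 68644/49 ≈ 1400.9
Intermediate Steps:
I(r) = -6/7 - 2*r/7 (I(r) = -((r + 6) + r)/7 = -((6 + r) + r)/7 = -(6 + 2*r)/7 = -6/7 - 2*r/7)
(I(23) + ((85 - 106) - 9))² = ((-6/7 - 2/7*23) + ((85 - 106) - 9))² = ((-6/7 - 46/7) + (-21 - 9))² = (-52/7 - 30)² = (-262/7)² = 68644/49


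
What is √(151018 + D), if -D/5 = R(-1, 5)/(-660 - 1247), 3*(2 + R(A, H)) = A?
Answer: √4942794927903/5721 ≈ 388.61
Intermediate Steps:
R(A, H) = -2 + A/3
D = -35/5721 (D = -5*(-2 + (⅓)*(-1))/(-660 - 1247) = -5*(-2 - ⅓)/(-1907) = -(-35)*(-1)/(3*1907) = -5*7/5721 = -35/5721 ≈ -0.0061178)
√(151018 + D) = √(151018 - 35/5721) = √(863973943/5721) = √4942794927903/5721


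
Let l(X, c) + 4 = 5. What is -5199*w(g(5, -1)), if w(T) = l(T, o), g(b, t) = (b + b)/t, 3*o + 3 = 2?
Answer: -5199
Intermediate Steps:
o = -⅓ (o = -1 + (⅓)*2 = -1 + ⅔ = -⅓ ≈ -0.33333)
g(b, t) = 2*b/t (g(b, t) = (2*b)/t = 2*b/t)
l(X, c) = 1 (l(X, c) = -4 + 5 = 1)
w(T) = 1
-5199*w(g(5, -1)) = -5199*1 = -5199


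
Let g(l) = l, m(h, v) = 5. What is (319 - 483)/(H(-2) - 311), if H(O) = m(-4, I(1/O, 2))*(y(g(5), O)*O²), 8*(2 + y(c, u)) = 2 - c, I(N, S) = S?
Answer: 328/717 ≈ 0.45746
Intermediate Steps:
y(c, u) = -7/4 - c/8 (y(c, u) = -2 + (2 - c)/8 = -2 + (¼ - c/8) = -7/4 - c/8)
H(O) = -95*O²/8 (H(O) = 5*((-7/4 - ⅛*5)*O²) = 5*((-7/4 - 5/8)*O²) = 5*(-19*O²/8) = -95*O²/8)
(319 - 483)/(H(-2) - 311) = (319 - 483)/(-95/8*(-2)² - 311) = -164/(-95/8*4 - 311) = -164/(-95/2 - 311) = -164/(-717/2) = -164*(-2/717) = 328/717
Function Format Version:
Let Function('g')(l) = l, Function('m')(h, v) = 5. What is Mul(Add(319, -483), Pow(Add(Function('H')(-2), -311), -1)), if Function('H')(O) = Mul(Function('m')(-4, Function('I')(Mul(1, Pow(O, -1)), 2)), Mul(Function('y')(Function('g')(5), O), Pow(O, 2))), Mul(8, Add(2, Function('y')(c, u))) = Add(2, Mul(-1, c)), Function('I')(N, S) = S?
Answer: Rational(328, 717) ≈ 0.45746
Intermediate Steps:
Function('y')(c, u) = Add(Rational(-7, 4), Mul(Rational(-1, 8), c)) (Function('y')(c, u) = Add(-2, Mul(Rational(1, 8), Add(2, Mul(-1, c)))) = Add(-2, Add(Rational(1, 4), Mul(Rational(-1, 8), c))) = Add(Rational(-7, 4), Mul(Rational(-1, 8), c)))
Function('H')(O) = Mul(Rational(-95, 8), Pow(O, 2)) (Function('H')(O) = Mul(5, Mul(Add(Rational(-7, 4), Mul(Rational(-1, 8), 5)), Pow(O, 2))) = Mul(5, Mul(Add(Rational(-7, 4), Rational(-5, 8)), Pow(O, 2))) = Mul(5, Mul(Rational(-19, 8), Pow(O, 2))) = Mul(Rational(-95, 8), Pow(O, 2)))
Mul(Add(319, -483), Pow(Add(Function('H')(-2), -311), -1)) = Mul(Add(319, -483), Pow(Add(Mul(Rational(-95, 8), Pow(-2, 2)), -311), -1)) = Mul(-164, Pow(Add(Mul(Rational(-95, 8), 4), -311), -1)) = Mul(-164, Pow(Add(Rational(-95, 2), -311), -1)) = Mul(-164, Pow(Rational(-717, 2), -1)) = Mul(-164, Rational(-2, 717)) = Rational(328, 717)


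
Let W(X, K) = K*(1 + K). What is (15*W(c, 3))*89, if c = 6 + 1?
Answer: 16020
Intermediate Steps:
c = 7
(15*W(c, 3))*89 = (15*(3*(1 + 3)))*89 = (15*(3*4))*89 = (15*12)*89 = 180*89 = 16020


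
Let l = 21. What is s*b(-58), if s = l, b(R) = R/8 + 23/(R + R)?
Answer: -4536/29 ≈ -156.41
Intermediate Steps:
b(R) = R/8 + 23/(2*R) (b(R) = R*(⅛) + 23/((2*R)) = R/8 + 23*(1/(2*R)) = R/8 + 23/(2*R))
s = 21
s*b(-58) = 21*((⅛)*(92 + (-58)²)/(-58)) = 21*((⅛)*(-1/58)*(92 + 3364)) = 21*((⅛)*(-1/58)*3456) = 21*(-216/29) = -4536/29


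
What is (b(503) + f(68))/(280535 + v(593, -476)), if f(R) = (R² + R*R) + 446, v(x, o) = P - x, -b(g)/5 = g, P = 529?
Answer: 7179/280471 ≈ 0.025596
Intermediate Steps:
b(g) = -5*g
v(x, o) = 529 - x
f(R) = 446 + 2*R² (f(R) = (R² + R²) + 446 = 2*R² + 446 = 446 + 2*R²)
(b(503) + f(68))/(280535 + v(593, -476)) = (-5*503 + (446 + 2*68²))/(280535 + (529 - 1*593)) = (-2515 + (446 + 2*4624))/(280535 + (529 - 593)) = (-2515 + (446 + 9248))/(280535 - 64) = (-2515 + 9694)/280471 = 7179*(1/280471) = 7179/280471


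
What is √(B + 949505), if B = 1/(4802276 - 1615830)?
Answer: √9640740253508483026/3186446 ≈ 974.43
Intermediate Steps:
B = 1/3186446 ≈ 3.1383e-7
√(B + 949505) = √(1/3186446 + 949505) = √(3025546409231/3186446) = √9640740253508483026/3186446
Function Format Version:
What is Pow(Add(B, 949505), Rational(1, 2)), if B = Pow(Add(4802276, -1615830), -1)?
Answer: Mul(Rational(1, 3186446), Pow(9640740253508483026, Rational(1, 2))) ≈ 974.43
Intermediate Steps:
B = Rational(1, 3186446) (B = Pow(3186446, -1) = Rational(1, 3186446) ≈ 3.1383e-7)
Pow(Add(B, 949505), Rational(1, 2)) = Pow(Add(Rational(1, 3186446), 949505), Rational(1, 2)) = Pow(Rational(3025546409231, 3186446), Rational(1, 2)) = Mul(Rational(1, 3186446), Pow(9640740253508483026, Rational(1, 2)))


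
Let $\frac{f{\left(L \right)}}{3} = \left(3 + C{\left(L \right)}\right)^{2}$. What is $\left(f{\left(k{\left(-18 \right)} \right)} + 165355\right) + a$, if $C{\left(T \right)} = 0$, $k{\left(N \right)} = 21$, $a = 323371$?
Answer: $488753$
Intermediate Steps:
$f{\left(L \right)} = 27$ ($f{\left(L \right)} = 3 \left(3 + 0\right)^{2} = 3 \cdot 3^{2} = 3 \cdot 9 = 27$)
$\left(f{\left(k{\left(-18 \right)} \right)} + 165355\right) + a = \left(27 + 165355\right) + 323371 = 165382 + 323371 = 488753$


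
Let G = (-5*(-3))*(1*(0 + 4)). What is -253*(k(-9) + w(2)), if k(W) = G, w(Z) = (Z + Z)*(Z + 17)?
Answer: -34408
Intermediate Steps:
w(Z) = 2*Z*(17 + Z) (w(Z) = (2*Z)*(17 + Z) = 2*Z*(17 + Z))
G = 60 (G = 15*(1*4) = 15*4 = 60)
k(W) = 60
-253*(k(-9) + w(2)) = -253*(60 + 2*2*(17 + 2)) = -253*(60 + 2*2*19) = -253*(60 + 76) = -253*136 = -34408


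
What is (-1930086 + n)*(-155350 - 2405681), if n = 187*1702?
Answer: 4127900498172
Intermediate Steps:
n = 318274
(-1930086 + n)*(-155350 - 2405681) = (-1930086 + 318274)*(-155350 - 2405681) = -1611812*(-2561031) = 4127900498172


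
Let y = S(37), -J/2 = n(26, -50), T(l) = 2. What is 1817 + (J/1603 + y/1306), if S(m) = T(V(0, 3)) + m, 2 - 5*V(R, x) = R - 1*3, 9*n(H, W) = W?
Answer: 34235993107/18841662 ≈ 1817.0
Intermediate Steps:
n(H, W) = W/9
V(R, x) = 1 - R/5 (V(R, x) = ⅖ - (R - 1*3)/5 = ⅖ - (R - 3)/5 = ⅖ - (-3 + R)/5 = ⅖ + (⅗ - R/5) = 1 - R/5)
J = 100/9 (J = -2*(-50)/9 = -2*(-50/9) = 100/9 ≈ 11.111)
S(m) = 2 + m
y = 39 (y = 2 + 37 = 39)
1817 + (J/1603 + y/1306) = 1817 + ((100/9)/1603 + 39/1306) = 1817 + ((100/9)*(1/1603) + 39*(1/1306)) = 1817 + (100/14427 + 39/1306) = 1817 + 693253/18841662 = 34235993107/18841662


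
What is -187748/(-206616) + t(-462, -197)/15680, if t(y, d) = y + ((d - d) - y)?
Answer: 46937/51654 ≈ 0.90868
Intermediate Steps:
t(y, d) = 0 (t(y, d) = y + (0 - y) = y - y = 0)
-187748/(-206616) + t(-462, -197)/15680 = -187748/(-206616) + 0/15680 = -187748*(-1/206616) + 0*(1/15680) = 46937/51654 + 0 = 46937/51654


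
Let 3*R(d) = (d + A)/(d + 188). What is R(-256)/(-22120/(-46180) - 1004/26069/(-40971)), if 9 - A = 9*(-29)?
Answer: -5754421294279/40163895874420 ≈ -0.14327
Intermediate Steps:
A = 270 (A = 9 - 9*(-29) = 9 - 1*(-261) = 9 + 261 = 270)
R(d) = (270 + d)/(3*(188 + d)) (R(d) = ((d + 270)/(d + 188))/3 = ((270 + d)/(188 + d))/3 = (270 + d)/(3*(188 + d)))
R(-256)/(-22120/(-46180) - 1004/26069/(-40971)) = ((270 - 256)/(3*(188 - 256)))/(-22120/(-46180) - 1004/26069/(-40971)) = ((⅓)*14/(-68))/(-22120*(-1/46180) - 1004*1/26069*(-1/40971)) = ((⅓)*(-1/68)*14)/(1106/2309 - 1004/26069*(-1/40971)) = -7/(102*(1106/2309 + 1004/1068072999)) = -7/(102*1181291055130/2466180554691) = -7/102*2466180554691/1181291055130 = -5754421294279/40163895874420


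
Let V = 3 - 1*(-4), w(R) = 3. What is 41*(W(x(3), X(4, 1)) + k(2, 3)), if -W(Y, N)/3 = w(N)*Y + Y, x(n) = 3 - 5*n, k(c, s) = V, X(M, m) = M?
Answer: 6191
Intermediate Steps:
V = 7 (V = 3 + 4 = 7)
k(c, s) = 7
W(Y, N) = -12*Y (W(Y, N) = -3*(3*Y + Y) = -12*Y)
41*(W(x(3), X(4, 1)) + k(2, 3)) = 41*(-12*(3 - 5*3) + 7) = 41*(-12*(3 - 15) + 7) = 41*(-12*(-12) + 7) = 41*(144 + 7) = 41*151 = 6191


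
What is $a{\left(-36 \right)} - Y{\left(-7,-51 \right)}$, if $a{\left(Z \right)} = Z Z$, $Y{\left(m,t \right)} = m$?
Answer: $1303$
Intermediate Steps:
$a{\left(Z \right)} = Z^{2}$
$a{\left(-36 \right)} - Y{\left(-7,-51 \right)} = \left(-36\right)^{2} - -7 = 1296 + 7 = 1303$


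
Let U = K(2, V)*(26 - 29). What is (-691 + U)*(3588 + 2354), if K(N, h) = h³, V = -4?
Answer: -2965058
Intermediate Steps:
U = 192 (U = (-4)³*(26 - 29) = -64*(-3) = 192)
(-691 + U)*(3588 + 2354) = (-691 + 192)*(3588 + 2354) = -499*5942 = -2965058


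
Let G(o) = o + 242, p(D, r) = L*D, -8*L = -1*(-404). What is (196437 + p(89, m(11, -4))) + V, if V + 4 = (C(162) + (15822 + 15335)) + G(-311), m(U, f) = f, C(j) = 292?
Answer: 446637/2 ≈ 2.2332e+5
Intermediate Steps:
L = -101/2 (L = -(-1)*(-404)/8 = -1/8*404 = -101/2 ≈ -50.500)
p(D, r) = -101*D/2
G(o) = 242 + o
V = 31376 (V = -4 + ((292 + (15822 + 15335)) + (242 - 311)) = -4 + ((292 + 31157) - 69) = -4 + (31449 - 69) = -4 + 31380 = 31376)
(196437 + p(89, m(11, -4))) + V = (196437 - 101/2*89) + 31376 = (196437 - 8989/2) + 31376 = 383885/2 + 31376 = 446637/2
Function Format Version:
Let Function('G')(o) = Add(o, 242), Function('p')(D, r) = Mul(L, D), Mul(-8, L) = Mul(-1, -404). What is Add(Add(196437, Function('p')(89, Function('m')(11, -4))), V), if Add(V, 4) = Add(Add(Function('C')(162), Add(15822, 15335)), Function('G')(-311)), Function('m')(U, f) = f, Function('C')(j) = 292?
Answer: Rational(446637, 2) ≈ 2.2332e+5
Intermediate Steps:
L = Rational(-101, 2) (L = Mul(Rational(-1, 8), Mul(-1, -404)) = Mul(Rational(-1, 8), 404) = Rational(-101, 2) ≈ -50.500)
Function('p')(D, r) = Mul(Rational(-101, 2), D)
Function('G')(o) = Add(242, o)
V = 31376 (V = Add(-4, Add(Add(292, Add(15822, 15335)), Add(242, -311))) = Add(-4, Add(Add(292, 31157), -69)) = Add(-4, Add(31449, -69)) = Add(-4, 31380) = 31376)
Add(Add(196437, Function('p')(89, Function('m')(11, -4))), V) = Add(Add(196437, Mul(Rational(-101, 2), 89)), 31376) = Add(Add(196437, Rational(-8989, 2)), 31376) = Add(Rational(383885, 2), 31376) = Rational(446637, 2)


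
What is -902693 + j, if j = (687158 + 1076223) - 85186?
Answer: 775502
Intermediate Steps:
j = 1678195 (j = 1763381 - 85186 = 1678195)
-902693 + j = -902693 + 1678195 = 775502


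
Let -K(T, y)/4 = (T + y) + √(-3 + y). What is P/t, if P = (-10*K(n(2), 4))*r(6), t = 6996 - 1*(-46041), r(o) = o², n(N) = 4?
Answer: 1440/5893 ≈ 0.24436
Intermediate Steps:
t = 53037 (t = 6996 + 46041 = 53037)
K(T, y) = -4*T - 4*y - 4*√(-3 + y) (K(T, y) = -4*((T + y) + √(-3 + y)) = -4*(T + y + √(-3 + y)) = -4*T - 4*y - 4*√(-3 + y))
P = 12960 (P = -10*(-4*4 - 4*4 - 4*√(-3 + 4))*6² = -10*(-16 - 16 - 4*√1)*36 = -10*(-16 - 16 - 4*1)*36 = -10*(-16 - 16 - 4)*36 = -10*(-36)*36 = 360*36 = 12960)
P/t = 12960/53037 = 12960*(1/53037) = 1440/5893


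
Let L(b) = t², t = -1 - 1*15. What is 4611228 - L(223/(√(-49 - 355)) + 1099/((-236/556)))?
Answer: 4610972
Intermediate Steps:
t = -16 (t = -1 - 15 = -16)
L(b) = 256 (L(b) = (-16)² = 256)
4611228 - L(223/(√(-49 - 355)) + 1099/((-236/556))) = 4611228 - 1*256 = 4611228 - 256 = 4610972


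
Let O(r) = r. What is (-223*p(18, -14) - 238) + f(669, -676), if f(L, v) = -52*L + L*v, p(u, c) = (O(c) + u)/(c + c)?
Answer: -3410667/7 ≈ -4.8724e+5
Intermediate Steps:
p(u, c) = (c + u)/(2*c) (p(u, c) = (c + u)/(c + c) = (c + u)/((2*c)) = (c + u)*(1/(2*c)) = (c + u)/(2*c))
(-223*p(18, -14) - 238) + f(669, -676) = (-223*(-14 + 18)/(2*(-14)) - 238) + 669*(-52 - 676) = (-223*(-1)*4/(2*14) - 238) + 669*(-728) = (-223*(-⅐) - 238) - 487032 = (223/7 - 238) - 487032 = -1443/7 - 487032 = -3410667/7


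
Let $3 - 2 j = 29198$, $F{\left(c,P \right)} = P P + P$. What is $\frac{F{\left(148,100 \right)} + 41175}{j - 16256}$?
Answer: $- \frac{102550}{61707} \approx -1.6619$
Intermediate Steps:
$F{\left(c,P \right)} = P + P^{2}$ ($F{\left(c,P \right)} = P^{2} + P = P + P^{2}$)
$j = - \frac{29195}{2}$ ($j = \frac{3}{2} - 14599 = - \frac{29195}{2} \approx -14598.0$)
$\frac{F{\left(148,100 \right)} + 41175}{j - 16256} = \frac{100 \left(1 + 100\right) + 41175}{- \frac{29195}{2} - 16256} = \frac{100 \cdot 101 + 41175}{- \frac{61707}{2}} = \left(10100 + 41175\right) \left(- \frac{2}{61707}\right) = 51275 \left(- \frac{2}{61707}\right) = - \frac{102550}{61707}$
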